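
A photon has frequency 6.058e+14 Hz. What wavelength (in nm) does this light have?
494.87 nm

Using the wave equation: c = fλ

Solving for wavelength:
λ = c/f = (3×10⁸ m/s) / (6.058e+14 Hz)
λ = 494.87 nm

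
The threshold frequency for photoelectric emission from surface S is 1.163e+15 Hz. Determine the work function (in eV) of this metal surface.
4.81 eV

At the threshold frequency, photon energy equals work function:
φ = hf₀

Calculating:
φ = (6.626×10⁻³⁴ J·s)(1.163e+15 Hz)
φ = 4.81 eV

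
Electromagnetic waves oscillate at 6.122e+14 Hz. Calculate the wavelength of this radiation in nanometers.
489.70 nm

Using the wave equation: c = fλ

Solving for wavelength:
λ = c/f = (3×10⁸ m/s) / (6.122e+14 Hz)
λ = 489.70 nm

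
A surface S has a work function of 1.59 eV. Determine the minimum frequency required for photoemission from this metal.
3.8446e+14 Hz

The threshold frequency is when the photon energy equals the work function:
hf₀ = φ

Solving for f₀:
f₀ = φ/h = (1.59 eV × 1.602×10⁻¹⁹ J/eV) / (6.626×10⁻³⁴ J·s)
f₀ = 3.8446e+14 Hz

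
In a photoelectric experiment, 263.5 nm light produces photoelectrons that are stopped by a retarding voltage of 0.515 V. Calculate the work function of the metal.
4.19 eV

The stopping potential gives the maximum kinetic energy: KE_max = eV_s = 0.515 eV

From Einstein's photoelectric equation: KE_max = hc/λ - φ
Rearranging: φ = hc/λ - KE_max

Calculate photon energy:
E_photon = hc/λ = (6.626×10⁻³⁴ J·s)(3×10⁸ m/s) / (263.5×10⁻⁹ m) = 4.7053 eV

Therefore:
φ = 4.7053 - 0.515 = 4.19 eV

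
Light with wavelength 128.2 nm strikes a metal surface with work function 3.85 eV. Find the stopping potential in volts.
5.8212 V

The stopping potential V_s satisfies: eV_s = KE_max

First, find KE_max using Einstein's equation:
E_photon = hc/λ = 9.6712 eV
KE_max = E_photon - φ = 9.6712 - 3.85 = 5.8212 eV

Since eV_s = KE_max:
V_s = KE_max/e = 5.8212 V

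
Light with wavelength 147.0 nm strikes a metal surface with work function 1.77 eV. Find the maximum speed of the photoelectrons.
1.5311e+06 m/s

First, find the maximum kinetic energy:
E_photon = hc/λ = 8.4343 eV
KE_max = E_photon - φ = 8.4343 - 1.77 = 6.6643 eV

Convert to Joules: KE_max = 6.6643 × 1.602×10⁻¹⁹ J = 1.0677e-18 J

Then use KE = ½mv² to find velocity:
v = √(2·KE/m) = √(2 × 1.0677e-18 J / 9.109e-31 kg)
v = 1.5311e+06 m/s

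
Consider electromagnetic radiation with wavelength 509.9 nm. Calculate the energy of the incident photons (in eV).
2.4315 eV

Using E = hf = hc/λ:

E = hc/λ = (6.626×10⁻³⁴ J·s)(3×10⁸ m/s) / (509.9×10⁻⁹ m)
E = 2.4315 eV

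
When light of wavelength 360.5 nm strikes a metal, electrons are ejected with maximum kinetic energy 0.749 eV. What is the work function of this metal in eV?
2.69 eV

From Einstein's photoelectric equation: KE_max = hf - φ = hc/λ - φ

Rearranging for φ:
φ = hc/λ - KE_max

Calculate photon energy:
E_photon = hc/λ = 3.4392 eV

Therefore:
φ = 3.4392 - 0.749 = 2.69 eV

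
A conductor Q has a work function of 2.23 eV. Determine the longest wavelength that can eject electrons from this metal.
555.98 nm

The threshold wavelength is when the photon energy equals the work function:
hc/λ₀ = φ

Solving for λ₀:
λ₀ = hc/φ = (6.626×10⁻³⁴ J·s)(3×10⁸ m/s) / (2.23 eV × 1.602×10⁻¹⁹ J/eV)
λ₀ = 555.98 nm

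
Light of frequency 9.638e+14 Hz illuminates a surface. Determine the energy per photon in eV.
3.9860 eV

Using E = hf:

E = hf = (6.626×10⁻³⁴ J·s)(9.638e+14 Hz)
E = 3.9860 eV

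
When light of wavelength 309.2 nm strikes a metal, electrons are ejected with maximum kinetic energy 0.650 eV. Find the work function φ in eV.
3.36 eV

From Einstein's photoelectric equation: KE_max = hf - φ = hc/λ - φ

Rearranging for φ:
φ = hc/λ - KE_max

Calculate photon energy:
E_photon = hc/λ = 4.0098 eV

Therefore:
φ = 4.0098 - 0.650 = 3.36 eV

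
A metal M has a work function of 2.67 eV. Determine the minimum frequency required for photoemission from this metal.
6.4560e+14 Hz

The threshold frequency is when the photon energy equals the work function:
hf₀ = φ

Solving for f₀:
f₀ = φ/h = (2.67 eV × 1.602×10⁻¹⁹ J/eV) / (6.626×10⁻³⁴ J·s)
f₀ = 6.4560e+14 Hz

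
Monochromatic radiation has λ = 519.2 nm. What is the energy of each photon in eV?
2.3880 eV

Using E = hf = hc/λ:

E = hc/λ = (6.626×10⁻³⁴ J·s)(3×10⁸ m/s) / (519.2×10⁻⁹ m)
E = 2.3880 eV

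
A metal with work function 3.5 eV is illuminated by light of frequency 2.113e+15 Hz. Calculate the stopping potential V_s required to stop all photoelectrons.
5.2387 V

The stopping potential V_s satisfies: eV_s = KE_max

First, find KE_max using Einstein's equation:
E_photon = hf = (6.626×10⁻³⁴ J·s)(2.113e+15 Hz) = 8.7387 eV
KE_max = E_photon - φ = 8.7387 - 3.5 = 5.2387 eV

Since eV_s = KE_max:
V_s = KE_max/e = 5.2387 V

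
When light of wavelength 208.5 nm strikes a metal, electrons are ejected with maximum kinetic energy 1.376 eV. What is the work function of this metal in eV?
4.57 eV

From Einstein's photoelectric equation: KE_max = hf - φ = hc/λ - φ

Rearranging for φ:
φ = hc/λ - KE_max

Calculate photon energy:
E_photon = hc/λ = 5.9465 eV

Therefore:
φ = 5.9465 - 1.376 = 4.57 eV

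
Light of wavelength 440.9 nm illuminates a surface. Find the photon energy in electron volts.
2.8121 eV

Using E = hf = hc/λ:

E = hc/λ = (6.626×10⁻³⁴ J·s)(3×10⁸ m/s) / (440.9×10⁻⁹ m)
E = 2.8121 eV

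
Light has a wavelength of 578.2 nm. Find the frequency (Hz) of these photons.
5.1849e+14 Hz

Using the wave equation: c = fλ

Solving for frequency:
f = c/λ = (3×10⁸ m/s) / (578.2×10⁻⁹ m)
f = 5.1849e+14 Hz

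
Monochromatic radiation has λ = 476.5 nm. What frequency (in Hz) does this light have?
6.2916e+14 Hz

Using the wave equation: c = fλ

Solving for frequency:
f = c/λ = (3×10⁸ m/s) / (476.5×10⁻⁹ m)
f = 6.2916e+14 Hz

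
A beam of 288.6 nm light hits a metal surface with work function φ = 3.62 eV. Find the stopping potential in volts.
0.6761 V

The stopping potential V_s satisfies: eV_s = KE_max

First, find KE_max using Einstein's equation:
E_photon = hc/λ = 4.2961 eV
KE_max = E_photon - φ = 4.2961 - 3.62 = 0.6761 eV

Since eV_s = KE_max:
V_s = KE_max/e = 0.6761 V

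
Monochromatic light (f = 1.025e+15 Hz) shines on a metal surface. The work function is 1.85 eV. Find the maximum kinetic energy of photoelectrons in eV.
2.3891 eV

Using Einstein's photoelectric equation: KE_max = hf - φ

First, calculate the photon energy:
E_photon = hf = (6.626×10⁻³⁴ J·s)(1.025e+15 Hz)
E_photon = 4.2391 eV

Then, the maximum kinetic energy:
KE_max = E_photon - φ = 4.2391 eV - 1.85 eV = 2.3891 eV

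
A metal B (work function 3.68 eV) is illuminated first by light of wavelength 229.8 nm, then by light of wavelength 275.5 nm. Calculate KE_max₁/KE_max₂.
2.0910

Using Einstein's equation: KE_max = hc/λ - φ

For λ₁ = 229.8 nm:
E₁ = hc/λ₁ = 5.3953 eV
KE₁ = E₁ - φ = 5.3953 - 3.68 = 1.7153 eV

For λ₂ = 275.5 nm:
E₂ = hc/λ₂ = 4.5003 eV
KE₂ = E₂ - φ = 4.5003 - 3.68 = 0.8203 eV

Ratio: KE₁/KE₂ = 1.7153/0.8203 = 2.0910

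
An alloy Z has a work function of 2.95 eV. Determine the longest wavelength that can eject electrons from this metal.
420.29 nm

The threshold wavelength is when the photon energy equals the work function:
hc/λ₀ = φ

Solving for λ₀:
λ₀ = hc/φ = (6.626×10⁻³⁴ J·s)(3×10⁸ m/s) / (2.95 eV × 1.602×10⁻¹⁹ J/eV)
λ₀ = 420.29 nm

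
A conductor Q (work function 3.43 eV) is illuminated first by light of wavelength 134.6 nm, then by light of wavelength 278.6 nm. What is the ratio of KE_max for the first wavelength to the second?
5.6665

Using Einstein's equation: KE_max = hc/λ - φ

For λ₁ = 134.6 nm:
E₁ = hc/λ₁ = 9.2113 eV
KE₁ = E₁ - φ = 9.2113 - 3.43 = 5.7813 eV

For λ₂ = 278.6 nm:
E₂ = hc/λ₂ = 4.4503 eV
KE₂ = E₂ - φ = 4.4503 - 3.43 = 1.0203 eV

Ratio: KE₁/KE₂ = 5.7813/1.0203 = 5.6665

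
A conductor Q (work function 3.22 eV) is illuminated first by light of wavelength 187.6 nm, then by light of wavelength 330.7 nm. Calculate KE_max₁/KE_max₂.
6.4046

Using Einstein's equation: KE_max = hc/λ - φ

For λ₁ = 187.6 nm:
E₁ = hc/λ₁ = 6.6090 eV
KE₁ = E₁ - φ = 6.6090 - 3.22 = 3.3890 eV

For λ₂ = 330.7 nm:
E₂ = hc/λ₂ = 3.7491 eV
KE₂ = E₂ - φ = 3.7491 - 3.22 = 0.5291 eV

Ratio: KE₁/KE₂ = 3.3890/0.5291 = 6.4046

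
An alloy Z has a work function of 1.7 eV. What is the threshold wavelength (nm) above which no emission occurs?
729.32 nm

The threshold wavelength is when the photon energy equals the work function:
hc/λ₀ = φ

Solving for λ₀:
λ₀ = hc/φ = (6.626×10⁻³⁴ J·s)(3×10⁸ m/s) / (1.7 eV × 1.602×10⁻¹⁹ J/eV)
λ₀ = 729.32 nm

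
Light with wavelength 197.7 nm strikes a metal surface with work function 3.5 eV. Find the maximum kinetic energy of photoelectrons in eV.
2.7713 eV

Using Einstein's photoelectric equation: KE_max = hf - φ = hc/λ - φ

First, calculate the photon energy:
E_photon = hc/λ = (6.626×10⁻³⁴ J·s)(3×10⁸ m/s) / (197.7×10⁻⁹ m)
E_photon = 6.2713 eV

Then, the maximum kinetic energy:
KE_max = E_photon - φ = 6.2713 eV - 3.5 eV = 2.7713 eV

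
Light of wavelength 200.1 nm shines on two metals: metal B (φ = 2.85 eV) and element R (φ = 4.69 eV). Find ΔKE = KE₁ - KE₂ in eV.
1.8400 eV

Using KE_max = hc/λ - φ for each metal:

Photon energy: E = hc/λ = 6.1961 eV

For metal B (φ₁ = 2.85 eV):
KE₁ = E - φ₁ = 6.1961 - 2.85 = 3.3461 eV

For element R (φ₂ = 4.69 eV):
KE₂ = E - φ₂ = 6.1961 - 4.69 = 1.5061 eV

Difference:
ΔKE = KE₁ - KE₂ = 3.3461 - 1.5061 = 1.8400 eV

Note: The difference equals the difference in work functions: 4.69 - 2.85 = 1.84 eV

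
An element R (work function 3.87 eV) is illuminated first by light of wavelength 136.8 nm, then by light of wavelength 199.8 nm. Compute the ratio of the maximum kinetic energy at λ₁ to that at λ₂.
2.2237

Using Einstein's equation: KE_max = hc/λ - φ

For λ₁ = 136.8 nm:
E₁ = hc/λ₁ = 9.0632 eV
KE₁ = E₁ - φ = 9.0632 - 3.87 = 5.1932 eV

For λ₂ = 199.8 nm:
E₂ = hc/λ₂ = 6.2054 eV
KE₂ = E₂ - φ = 6.2054 - 3.87 = 2.3354 eV

Ratio: KE₁/KE₂ = 5.1932/2.3354 = 2.2237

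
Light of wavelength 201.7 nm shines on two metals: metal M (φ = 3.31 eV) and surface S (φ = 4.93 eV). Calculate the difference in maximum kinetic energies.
1.6200 eV

Using KE_max = hc/λ - φ for each metal:

Photon energy: E = hc/λ = 6.1470 eV

For metal M (φ₁ = 3.31 eV):
KE₁ = E - φ₁ = 6.1470 - 3.31 = 2.8370 eV

For surface S (φ₂ = 4.93 eV):
KE₂ = E - φ₂ = 6.1470 - 4.93 = 1.2170 eV

Difference:
ΔKE = KE₁ - KE₂ = 2.8370 - 1.2170 = 1.6200 eV

Note: The difference equals the difference in work functions: 4.93 - 3.31 = 1.62 eV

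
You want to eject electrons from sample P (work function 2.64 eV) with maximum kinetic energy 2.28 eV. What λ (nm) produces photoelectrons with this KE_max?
252.00 nm

From Einstein's equation: KE_max = hc/λ - φ

Rearranging for λ:
hc/λ = KE_max + φ
λ = hc/(KE_max + φ)

Required photon energy:
E_photon = KE_max + φ = 2.28 + 2.64 = 4.92 eV

Required wavelength:
λ = hc/E_photon = (6.626×10⁻³⁴)(3×10⁸) / (4.92 × 1.602×10⁻¹⁹)
λ = 252.00 nm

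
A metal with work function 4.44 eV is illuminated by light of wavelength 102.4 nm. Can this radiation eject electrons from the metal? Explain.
Yes

For photoemission, the photon energy must exceed the work function.

Photon energy: E = hc/λ = 12.1078 eV
Work function: φ = 4.44 eV

Since E_photon (12.1078 eV) > φ (4.44 eV), photoemission WILL occur.
The threshold wavelength is λ₀ = hc/φ = 279.2 nm.
Since 102.4 nm < 279.2 nm, the light has sufficient energy.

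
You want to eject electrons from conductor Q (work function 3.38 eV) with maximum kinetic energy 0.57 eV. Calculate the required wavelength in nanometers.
313.88 nm

From Einstein's equation: KE_max = hc/λ - φ

Rearranging for λ:
hc/λ = KE_max + φ
λ = hc/(KE_max + φ)

Required photon energy:
E_photon = KE_max + φ = 0.57 + 3.38 = 3.95 eV

Required wavelength:
λ = hc/E_photon = (6.626×10⁻³⁴)(3×10⁸) / (3.95 × 1.602×10⁻¹⁹)
λ = 313.88 nm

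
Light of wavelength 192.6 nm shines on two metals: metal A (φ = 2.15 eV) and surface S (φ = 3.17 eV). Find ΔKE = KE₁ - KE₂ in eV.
1.0200 eV

Using KE_max = hc/λ - φ for each metal:

Photon energy: E = hc/λ = 6.4374 eV

For metal A (φ₁ = 2.15 eV):
KE₁ = E - φ₁ = 6.4374 - 2.15 = 4.2874 eV

For surface S (φ₂ = 3.17 eV):
KE₂ = E - φ₂ = 6.4374 - 3.17 = 3.2674 eV

Difference:
ΔKE = KE₁ - KE₂ = 4.2874 - 3.2674 = 1.0200 eV

Note: The difference equals the difference in work functions: 3.17 - 2.15 = 1.02 eV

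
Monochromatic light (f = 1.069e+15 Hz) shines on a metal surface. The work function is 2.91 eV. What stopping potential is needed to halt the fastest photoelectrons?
1.5110 V

The stopping potential V_s satisfies: eV_s = KE_max

First, find KE_max using Einstein's equation:
E_photon = hf = (6.626×10⁻³⁴ J·s)(1.069e+15 Hz) = 4.4210 eV
KE_max = E_photon - φ = 4.4210 - 2.91 = 1.5110 eV

Since eV_s = KE_max:
V_s = KE_max/e = 1.5110 V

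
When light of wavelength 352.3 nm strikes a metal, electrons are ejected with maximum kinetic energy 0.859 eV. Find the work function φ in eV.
2.66 eV

From Einstein's photoelectric equation: KE_max = hf - φ = hc/λ - φ

Rearranging for φ:
φ = hc/λ - KE_max

Calculate photon energy:
E_photon = hc/λ = 3.5193 eV

Therefore:
φ = 3.5193 - 0.859 = 2.66 eV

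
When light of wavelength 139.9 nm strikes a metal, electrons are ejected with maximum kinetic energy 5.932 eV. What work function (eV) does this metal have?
2.93 eV

From Einstein's photoelectric equation: KE_max = hf - φ = hc/λ - φ

Rearranging for φ:
φ = hc/λ - KE_max

Calculate photon energy:
E_photon = hc/λ = 8.8623 eV

Therefore:
φ = 8.8623 - 5.932 = 2.93 eV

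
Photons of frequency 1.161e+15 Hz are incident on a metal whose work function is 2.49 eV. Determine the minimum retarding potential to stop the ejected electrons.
2.3115 V

The stopping potential V_s satisfies: eV_s = KE_max

First, find KE_max using Einstein's equation:
E_photon = hf = (6.626×10⁻³⁴ J·s)(1.161e+15 Hz) = 4.8015 eV
KE_max = E_photon - φ = 4.8015 - 2.49 = 2.3115 eV

Since eV_s = KE_max:
V_s = KE_max/e = 2.3115 V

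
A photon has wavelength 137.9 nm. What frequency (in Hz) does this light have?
2.1740e+15 Hz

Using the wave equation: c = fλ

Solving for frequency:
f = c/λ = (3×10⁸ m/s) / (137.9×10⁻⁹ m)
f = 2.1740e+15 Hz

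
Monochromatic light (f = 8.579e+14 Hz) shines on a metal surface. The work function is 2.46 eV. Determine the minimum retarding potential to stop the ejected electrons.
1.0880 V

The stopping potential V_s satisfies: eV_s = KE_max

First, find KE_max using Einstein's equation:
E_photon = hf = (6.626×10⁻³⁴ J·s)(8.579e+14 Hz) = 3.5480 eV
KE_max = E_photon - φ = 3.5480 - 2.46 = 1.0880 eV

Since eV_s = KE_max:
V_s = KE_max/e = 1.0880 V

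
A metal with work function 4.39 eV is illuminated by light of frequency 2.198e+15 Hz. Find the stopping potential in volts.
4.7002 V

The stopping potential V_s satisfies: eV_s = KE_max

First, find KE_max using Einstein's equation:
E_photon = hf = (6.626×10⁻³⁴ J·s)(2.198e+15 Hz) = 9.0902 eV
KE_max = E_photon - φ = 9.0902 - 4.39 = 4.7002 eV

Since eV_s = KE_max:
V_s = KE_max/e = 4.7002 V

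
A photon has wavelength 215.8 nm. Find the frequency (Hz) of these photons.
1.3892e+15 Hz

Using the wave equation: c = fλ

Solving for frequency:
f = c/λ = (3×10⁸ m/s) / (215.8×10⁻⁹ m)
f = 1.3892e+15 Hz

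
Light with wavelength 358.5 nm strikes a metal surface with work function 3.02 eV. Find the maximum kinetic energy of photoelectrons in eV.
0.4384 eV

Using Einstein's photoelectric equation: KE_max = hf - φ = hc/λ - φ

First, calculate the photon energy:
E_photon = hc/λ = (6.626×10⁻³⁴ J·s)(3×10⁸ m/s) / (358.5×10⁻⁹ m)
E_photon = 3.4584 eV

Then, the maximum kinetic energy:
KE_max = E_photon - φ = 3.4584 eV - 3.02 eV = 0.4384 eV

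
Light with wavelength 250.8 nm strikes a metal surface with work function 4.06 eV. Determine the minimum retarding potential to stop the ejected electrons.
0.8835 V

The stopping potential V_s satisfies: eV_s = KE_max

First, find KE_max using Einstein's equation:
E_photon = hc/λ = 4.9435 eV
KE_max = E_photon - φ = 4.9435 - 4.06 = 0.8835 eV

Since eV_s = KE_max:
V_s = KE_max/e = 0.8835 V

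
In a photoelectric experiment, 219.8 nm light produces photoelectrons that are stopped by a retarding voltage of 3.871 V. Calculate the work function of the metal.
1.77 eV

The stopping potential gives the maximum kinetic energy: KE_max = eV_s = 3.871 eV

From Einstein's photoelectric equation: KE_max = hc/λ - φ
Rearranging: φ = hc/λ - KE_max

Calculate photon energy:
E_photon = hc/λ = (6.626×10⁻³⁴ J·s)(3×10⁸ m/s) / (219.8×10⁻⁹ m) = 5.6408 eV

Therefore:
φ = 5.6408 - 3.871 = 1.77 eV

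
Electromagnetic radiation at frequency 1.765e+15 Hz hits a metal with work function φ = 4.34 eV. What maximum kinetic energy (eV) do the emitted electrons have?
2.9595 eV

Using Einstein's photoelectric equation: KE_max = hf - φ

First, calculate the photon energy:
E_photon = hf = (6.626×10⁻³⁴ J·s)(1.765e+15 Hz)
E_photon = 7.2995 eV

Then, the maximum kinetic energy:
KE_max = E_photon - φ = 7.2995 eV - 4.34 eV = 2.9595 eV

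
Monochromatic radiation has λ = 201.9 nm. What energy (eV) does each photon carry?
6.1409 eV

Using E = hf = hc/λ:

E = hc/λ = (6.626×10⁻³⁴ J·s)(3×10⁸ m/s) / (201.9×10⁻⁹ m)
E = 6.1409 eV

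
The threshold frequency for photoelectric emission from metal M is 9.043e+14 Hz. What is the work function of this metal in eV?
3.74 eV

At the threshold frequency, photon energy equals work function:
φ = hf₀

Calculating:
φ = (6.626×10⁻³⁴ J·s)(9.043e+14 Hz)
φ = 3.74 eV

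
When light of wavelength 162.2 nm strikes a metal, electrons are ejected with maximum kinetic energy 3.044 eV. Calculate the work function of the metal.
4.60 eV

From Einstein's photoelectric equation: KE_max = hf - φ = hc/λ - φ

Rearranging for φ:
φ = hc/λ - KE_max

Calculate photon energy:
E_photon = hc/λ = 7.6439 eV

Therefore:
φ = 7.6439 - 3.044 = 4.60 eV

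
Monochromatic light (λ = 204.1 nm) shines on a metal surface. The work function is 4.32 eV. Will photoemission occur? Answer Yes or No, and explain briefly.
Yes

For photoemission, the photon energy must exceed the work function.

Photon energy: E = hc/λ = 6.0747 eV
Work function: φ = 4.32 eV

Since E_photon (6.0747 eV) > φ (4.32 eV), photoemission WILL occur.
The threshold wavelength is λ₀ = hc/φ = 287.0 nm.
Since 204.1 nm < 287.0 nm, the light has sufficient energy.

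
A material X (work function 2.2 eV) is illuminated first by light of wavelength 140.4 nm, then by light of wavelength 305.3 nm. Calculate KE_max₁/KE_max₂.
3.5629

Using Einstein's equation: KE_max = hc/λ - φ

For λ₁ = 140.4 nm:
E₁ = hc/λ₁ = 8.8308 eV
KE₁ = E₁ - φ = 8.8308 - 2.2 = 6.6308 eV

For λ₂ = 305.3 nm:
E₂ = hc/λ₂ = 4.0611 eV
KE₂ = E₂ - φ = 4.0611 - 2.2 = 1.8611 eV

Ratio: KE₁/KE₂ = 6.6308/1.8611 = 3.5629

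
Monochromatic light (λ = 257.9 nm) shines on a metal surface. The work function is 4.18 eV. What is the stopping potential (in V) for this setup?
0.6275 V

The stopping potential V_s satisfies: eV_s = KE_max

First, find KE_max using Einstein's equation:
E_photon = hc/λ = 4.8075 eV
KE_max = E_photon - φ = 4.8075 - 4.18 = 0.6275 eV

Since eV_s = KE_max:
V_s = KE_max/e = 0.6275 V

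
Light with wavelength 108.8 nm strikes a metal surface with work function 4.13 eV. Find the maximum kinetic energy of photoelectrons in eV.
7.2656 eV

Using Einstein's photoelectric equation: KE_max = hf - φ = hc/λ - φ

First, calculate the photon energy:
E_photon = hc/λ = (6.626×10⁻³⁴ J·s)(3×10⁸ m/s) / (108.8×10⁻⁹ m)
E_photon = 11.3956 eV

Then, the maximum kinetic energy:
KE_max = E_photon - φ = 11.3956 eV - 4.13 eV = 7.2656 eV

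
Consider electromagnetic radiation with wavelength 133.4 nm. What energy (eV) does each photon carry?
9.2942 eV

Using E = hf = hc/λ:

E = hc/λ = (6.626×10⁻³⁴ J·s)(3×10⁸ m/s) / (133.4×10⁻⁹ m)
E = 9.2942 eV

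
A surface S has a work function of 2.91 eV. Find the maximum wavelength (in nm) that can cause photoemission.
426.06 nm

The threshold wavelength is when the photon energy equals the work function:
hc/λ₀ = φ

Solving for λ₀:
λ₀ = hc/φ = (6.626×10⁻³⁴ J·s)(3×10⁸ m/s) / (2.91 eV × 1.602×10⁻¹⁹ J/eV)
λ₀ = 426.06 nm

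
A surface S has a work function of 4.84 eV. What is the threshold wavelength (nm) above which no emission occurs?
256.17 nm

The threshold wavelength is when the photon energy equals the work function:
hc/λ₀ = φ

Solving for λ₀:
λ₀ = hc/φ = (6.626×10⁻³⁴ J·s)(3×10⁸ m/s) / (4.84 eV × 1.602×10⁻¹⁹ J/eV)
λ₀ = 256.17 nm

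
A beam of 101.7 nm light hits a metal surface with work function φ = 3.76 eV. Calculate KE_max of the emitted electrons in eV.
8.4312 eV

Using Einstein's photoelectric equation: KE_max = hf - φ = hc/λ - φ

First, calculate the photon energy:
E_photon = hc/λ = (6.626×10⁻³⁴ J·s)(3×10⁸ m/s) / (101.7×10⁻⁹ m)
E_photon = 12.1912 eV

Then, the maximum kinetic energy:
KE_max = E_photon - φ = 12.1912 eV - 3.76 eV = 8.4312 eV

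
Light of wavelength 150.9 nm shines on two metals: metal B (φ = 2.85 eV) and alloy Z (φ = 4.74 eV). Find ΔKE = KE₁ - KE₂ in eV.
1.8900 eV

Using KE_max = hc/λ - φ for each metal:

Photon energy: E = hc/λ = 8.2163 eV

For metal B (φ₁ = 2.85 eV):
KE₁ = E - φ₁ = 8.2163 - 2.85 = 5.3663 eV

For alloy Z (φ₂ = 4.74 eV):
KE₂ = E - φ₂ = 8.2163 - 4.74 = 3.4763 eV

Difference:
ΔKE = KE₁ - KE₂ = 5.3663 - 3.4763 = 1.8900 eV

Note: The difference equals the difference in work functions: 4.74 - 2.85 = 1.89 eV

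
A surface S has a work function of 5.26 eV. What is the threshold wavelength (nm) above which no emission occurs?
235.71 nm

The threshold wavelength is when the photon energy equals the work function:
hc/λ₀ = φ

Solving for λ₀:
λ₀ = hc/φ = (6.626×10⁻³⁴ J·s)(3×10⁸ m/s) / (5.26 eV × 1.602×10⁻¹⁹ J/eV)
λ₀ = 235.71 nm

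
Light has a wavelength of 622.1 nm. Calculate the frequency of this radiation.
4.8190e+14 Hz

Using the wave equation: c = fλ

Solving for frequency:
f = c/λ = (3×10⁸ m/s) / (622.1×10⁻⁹ m)
f = 4.8190e+14 Hz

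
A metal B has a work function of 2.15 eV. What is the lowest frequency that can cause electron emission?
5.1987e+14 Hz

The threshold frequency is when the photon energy equals the work function:
hf₀ = φ

Solving for f₀:
f₀ = φ/h = (2.15 eV × 1.602×10⁻¹⁹ J/eV) / (6.626×10⁻³⁴ J·s)
f₀ = 5.1987e+14 Hz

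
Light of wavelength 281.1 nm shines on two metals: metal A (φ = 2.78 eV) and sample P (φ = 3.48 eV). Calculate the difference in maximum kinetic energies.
0.7000 eV

Using KE_max = hc/λ - φ for each metal:

Photon energy: E = hc/λ = 4.4107 eV

For metal A (φ₁ = 2.78 eV):
KE₁ = E - φ₁ = 4.4107 - 2.78 = 1.6307 eV

For sample P (φ₂ = 3.48 eV):
KE₂ = E - φ₂ = 4.4107 - 3.48 = 0.9307 eV

Difference:
ΔKE = KE₁ - KE₂ = 1.6307 - 0.9307 = 0.7000 eV

Note: The difference equals the difference in work functions: 3.48 - 2.78 = 0.70 eV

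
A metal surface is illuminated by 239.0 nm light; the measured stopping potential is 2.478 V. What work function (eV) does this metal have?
2.71 eV

The stopping potential gives the maximum kinetic energy: KE_max = eV_s = 2.478 eV

From Einstein's photoelectric equation: KE_max = hc/λ - φ
Rearranging: φ = hc/λ - KE_max

Calculate photon energy:
E_photon = hc/λ = (6.626×10⁻³⁴ J·s)(3×10⁸ m/s) / (239.0×10⁻⁹ m) = 5.1876 eV

Therefore:
φ = 5.1876 - 2.478 = 2.71 eV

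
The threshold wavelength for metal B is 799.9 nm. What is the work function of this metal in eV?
1.55 eV

At the threshold wavelength, photon energy equals work function:
φ = hc/λ₀

Calculating:
φ = (6.626×10⁻³⁴ J·s)(3×10⁸ m/s) / (799.9×10⁻⁹ m)
φ = 1.55 eV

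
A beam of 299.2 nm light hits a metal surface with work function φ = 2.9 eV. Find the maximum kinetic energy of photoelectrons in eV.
1.2439 eV

Using Einstein's photoelectric equation: KE_max = hf - φ = hc/λ - φ

First, calculate the photon energy:
E_photon = hc/λ = (6.626×10⁻³⁴ J·s)(3×10⁸ m/s) / (299.2×10⁻⁹ m)
E_photon = 4.1439 eV

Then, the maximum kinetic energy:
KE_max = E_photon - φ = 4.1439 eV - 2.9 eV = 1.2439 eV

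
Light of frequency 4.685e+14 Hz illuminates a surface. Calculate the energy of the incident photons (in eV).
1.9376 eV

Using E = hf:

E = hf = (6.626×10⁻³⁴ J·s)(4.685e+14 Hz)
E = 1.9376 eV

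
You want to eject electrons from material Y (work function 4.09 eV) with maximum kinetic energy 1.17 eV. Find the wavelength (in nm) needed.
235.71 nm

From Einstein's equation: KE_max = hc/λ - φ

Rearranging for λ:
hc/λ = KE_max + φ
λ = hc/(KE_max + φ)

Required photon energy:
E_photon = KE_max + φ = 1.17 + 4.09 = 5.26 eV

Required wavelength:
λ = hc/E_photon = (6.626×10⁻³⁴)(3×10⁸) / (5.26 × 1.602×10⁻¹⁹)
λ = 235.71 nm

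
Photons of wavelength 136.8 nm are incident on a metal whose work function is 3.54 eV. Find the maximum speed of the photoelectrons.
1.3939e+06 m/s

First, find the maximum kinetic energy:
E_photon = hc/λ = 9.0632 eV
KE_max = E_photon - φ = 9.0632 - 3.54 = 5.5232 eV

Convert to Joules: KE_max = 5.5232 × 1.602×10⁻¹⁹ J = 8.8491e-19 J

Then use KE = ½mv² to find velocity:
v = √(2·KE/m) = √(2 × 8.8491e-19 J / 9.109e-31 kg)
v = 1.3939e+06 m/s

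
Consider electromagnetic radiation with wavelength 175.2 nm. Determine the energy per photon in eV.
7.0767 eV

Using E = hf = hc/λ:

E = hc/λ = (6.626×10⁻³⁴ J·s)(3×10⁸ m/s) / (175.2×10⁻⁹ m)
E = 7.0767 eV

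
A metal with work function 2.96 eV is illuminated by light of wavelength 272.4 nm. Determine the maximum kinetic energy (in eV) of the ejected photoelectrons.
1.5915 eV

Using Einstein's photoelectric equation: KE_max = hf - φ = hc/λ - φ

First, calculate the photon energy:
E_photon = hc/λ = (6.626×10⁻³⁴ J·s)(3×10⁸ m/s) / (272.4×10⁻⁹ m)
E_photon = 4.5515 eV

Then, the maximum kinetic energy:
KE_max = E_photon - φ = 4.5515 eV - 2.96 eV = 1.5915 eV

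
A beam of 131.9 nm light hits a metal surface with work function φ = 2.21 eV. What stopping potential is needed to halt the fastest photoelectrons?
7.1899 V

The stopping potential V_s satisfies: eV_s = KE_max

First, find KE_max using Einstein's equation:
E_photon = hc/λ = 9.3999 eV
KE_max = E_photon - φ = 9.3999 - 2.21 = 7.1899 eV

Since eV_s = KE_max:
V_s = KE_max/e = 7.1899 V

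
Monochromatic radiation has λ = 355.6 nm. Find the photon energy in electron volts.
3.4866 eV

Using E = hf = hc/λ:

E = hc/λ = (6.626×10⁻³⁴ J·s)(3×10⁸ m/s) / (355.6×10⁻⁹ m)
E = 3.4866 eV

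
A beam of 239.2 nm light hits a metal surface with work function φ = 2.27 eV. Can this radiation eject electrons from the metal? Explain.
Yes

For photoemission, the photon energy must exceed the work function.

Photon energy: E = hc/λ = 5.1833 eV
Work function: φ = 2.27 eV

Since E_photon (5.1833 eV) > φ (2.27 eV), photoemission WILL occur.
The threshold wavelength is λ₀ = hc/φ = 546.2 nm.
Since 239.2 nm < 546.2 nm, the light has sufficient energy.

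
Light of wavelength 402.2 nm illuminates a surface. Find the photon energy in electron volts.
3.0827 eV

Using E = hf = hc/λ:

E = hc/λ = (6.626×10⁻³⁴ J·s)(3×10⁸ m/s) / (402.2×10⁻⁹ m)
E = 3.0827 eV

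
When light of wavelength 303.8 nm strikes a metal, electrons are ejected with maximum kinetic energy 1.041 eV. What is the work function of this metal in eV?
3.04 eV

From Einstein's photoelectric equation: KE_max = hf - φ = hc/λ - φ

Rearranging for φ:
φ = hc/λ - KE_max

Calculate photon energy:
E_photon = hc/λ = 4.0811 eV

Therefore:
φ = 4.0811 - 1.041 = 3.04 eV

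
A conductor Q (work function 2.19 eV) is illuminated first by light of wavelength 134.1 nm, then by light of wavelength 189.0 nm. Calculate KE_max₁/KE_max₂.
1.6146

Using Einstein's equation: KE_max = hc/λ - φ

For λ₁ = 134.1 nm:
E₁ = hc/λ₁ = 9.2457 eV
KE₁ = E₁ - φ = 9.2457 - 2.19 = 7.0557 eV

For λ₂ = 189.0 nm:
E₂ = hc/λ₂ = 6.5600 eV
KE₂ = E₂ - φ = 6.5600 - 2.19 = 4.3700 eV

Ratio: KE₁/KE₂ = 7.0557/4.3700 = 1.6146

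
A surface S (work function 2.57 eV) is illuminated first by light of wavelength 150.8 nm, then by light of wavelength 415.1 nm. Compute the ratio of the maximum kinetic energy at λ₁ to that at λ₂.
13.5582

Using Einstein's equation: KE_max = hc/λ - φ

For λ₁ = 150.8 nm:
E₁ = hc/λ₁ = 8.2218 eV
KE₁ = E₁ - φ = 8.2218 - 2.57 = 5.6518 eV

For λ₂ = 415.1 nm:
E₂ = hc/λ₂ = 2.9869 eV
KE₂ = E₂ - φ = 2.9869 - 2.57 = 0.4169 eV

Ratio: KE₁/KE₂ = 5.6518/0.4169 = 13.5582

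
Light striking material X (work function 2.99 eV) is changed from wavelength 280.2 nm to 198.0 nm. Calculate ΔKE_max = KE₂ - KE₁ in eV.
1.8370 eV

Using Einstein's equation: KE_max = hc/λ - φ

For λ₁ = 280.2 nm:
KE₁ = hc/λ₁ - φ = 4.4248 - 2.99 = 1.4348 eV

For λ₂ = 198.0 nm:
KE₂ = hc/λ₂ - φ = 6.2618 - 2.99 = 3.2718 eV

Change in KE:
ΔKE = KE₂ - KE₁ = 3.2718 - 1.4348 = 1.8370 eV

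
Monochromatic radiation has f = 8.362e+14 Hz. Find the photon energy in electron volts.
3.4582 eV

Using E = hf:

E = hf = (6.626×10⁻³⁴ J·s)(8.362e+14 Hz)
E = 3.4582 eV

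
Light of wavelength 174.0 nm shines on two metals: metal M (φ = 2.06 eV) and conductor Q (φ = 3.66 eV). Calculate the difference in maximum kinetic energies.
1.6000 eV

Using KE_max = hc/λ - φ for each metal:

Photon energy: E = hc/λ = 7.1255 eV

For metal M (φ₁ = 2.06 eV):
KE₁ = E - φ₁ = 7.1255 - 2.06 = 5.0655 eV

For conductor Q (φ₂ = 3.66 eV):
KE₂ = E - φ₂ = 7.1255 - 3.66 = 3.4655 eV

Difference:
ΔKE = KE₁ - KE₂ = 5.0655 - 3.4655 = 1.6000 eV

Note: The difference equals the difference in work functions: 3.66 - 2.06 = 1.60 eV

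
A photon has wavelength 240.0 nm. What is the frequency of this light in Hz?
1.2491e+15 Hz

Using the wave equation: c = fλ

Solving for frequency:
f = c/λ = (3×10⁸ m/s) / (240.0×10⁻⁹ m)
f = 1.2491e+15 Hz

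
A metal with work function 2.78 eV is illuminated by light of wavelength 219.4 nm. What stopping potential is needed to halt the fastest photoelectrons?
2.8711 V

The stopping potential V_s satisfies: eV_s = KE_max

First, find KE_max using Einstein's equation:
E_photon = hc/λ = 5.6511 eV
KE_max = E_photon - φ = 5.6511 - 2.78 = 2.8711 eV

Since eV_s = KE_max:
V_s = KE_max/e = 2.8711 V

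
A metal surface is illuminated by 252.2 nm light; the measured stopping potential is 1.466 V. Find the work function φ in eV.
3.45 eV

The stopping potential gives the maximum kinetic energy: KE_max = eV_s = 1.466 eV

From Einstein's photoelectric equation: KE_max = hc/λ - φ
Rearranging: φ = hc/λ - KE_max

Calculate photon energy:
E_photon = hc/λ = (6.626×10⁻³⁴ J·s)(3×10⁸ m/s) / (252.2×10⁻⁹ m) = 4.9161 eV

Therefore:
φ = 4.9161 - 1.466 = 3.45 eV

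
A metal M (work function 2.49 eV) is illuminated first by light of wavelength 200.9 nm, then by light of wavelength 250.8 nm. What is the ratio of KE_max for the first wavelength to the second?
1.5005

Using Einstein's equation: KE_max = hc/λ - φ

For λ₁ = 200.9 nm:
E₁ = hc/λ₁ = 6.1714 eV
KE₁ = E₁ - φ = 6.1714 - 2.49 = 3.6814 eV

For λ₂ = 250.8 nm:
E₂ = hc/λ₂ = 4.9435 eV
KE₂ = E₂ - φ = 4.9435 - 2.49 = 2.4535 eV

Ratio: KE₁/KE₂ = 3.6814/2.4535 = 1.5005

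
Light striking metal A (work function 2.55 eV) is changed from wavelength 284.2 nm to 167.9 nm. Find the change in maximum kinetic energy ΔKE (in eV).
3.0218 eV

Using Einstein's equation: KE_max = hc/λ - φ

For λ₁ = 284.2 nm:
KE₁ = hc/λ₁ - φ = 4.3626 - 2.55 = 1.8126 eV

For λ₂ = 167.9 nm:
KE₂ = hc/λ₂ - φ = 7.3844 - 2.55 = 4.8344 eV

Change in KE:
ΔKE = KE₂ - KE₁ = 4.8344 - 1.8126 = 3.0218 eV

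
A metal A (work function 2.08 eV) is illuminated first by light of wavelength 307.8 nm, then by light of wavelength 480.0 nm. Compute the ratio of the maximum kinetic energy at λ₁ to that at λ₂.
3.8729

Using Einstein's equation: KE_max = hc/λ - φ

For λ₁ = 307.8 nm:
E₁ = hc/λ₁ = 4.0281 eV
KE₁ = E₁ - φ = 4.0281 - 2.08 = 1.9481 eV

For λ₂ = 480.0 nm:
E₂ = hc/λ₂ = 2.5830 eV
KE₂ = E₂ - φ = 2.5830 - 2.08 = 0.5030 eV

Ratio: KE₁/KE₂ = 1.9481/0.5030 = 3.8729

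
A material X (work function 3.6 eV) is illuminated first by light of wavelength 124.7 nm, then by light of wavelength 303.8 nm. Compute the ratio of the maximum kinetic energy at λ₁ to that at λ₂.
13.1832

Using Einstein's equation: KE_max = hc/λ - φ

For λ₁ = 124.7 nm:
E₁ = hc/λ₁ = 9.9426 eV
KE₁ = E₁ - φ = 9.9426 - 3.6 = 6.3426 eV

For λ₂ = 303.8 nm:
E₂ = hc/λ₂ = 4.0811 eV
KE₂ = E₂ - φ = 4.0811 - 3.6 = 0.4811 eV

Ratio: KE₁/KE₂ = 6.3426/0.4811 = 13.1832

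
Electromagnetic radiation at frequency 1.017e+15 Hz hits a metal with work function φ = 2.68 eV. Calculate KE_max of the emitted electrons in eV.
1.5260 eV

Using Einstein's photoelectric equation: KE_max = hf - φ

First, calculate the photon energy:
E_photon = hf = (6.626×10⁻³⁴ J·s)(1.017e+15 Hz)
E_photon = 4.2060 eV

Then, the maximum kinetic energy:
KE_max = E_photon - φ = 4.2060 eV - 2.68 eV = 1.5260 eV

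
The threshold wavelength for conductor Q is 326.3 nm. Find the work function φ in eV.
3.80 eV

At the threshold wavelength, photon energy equals work function:
φ = hc/λ₀

Calculating:
φ = (6.626×10⁻³⁴ J·s)(3×10⁸ m/s) / (326.3×10⁻⁹ m)
φ = 3.80 eV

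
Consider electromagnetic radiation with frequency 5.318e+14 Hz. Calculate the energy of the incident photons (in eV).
2.1993 eV

Using E = hf:

E = hf = (6.626×10⁻³⁴ J·s)(5.318e+14 Hz)
E = 2.1993 eV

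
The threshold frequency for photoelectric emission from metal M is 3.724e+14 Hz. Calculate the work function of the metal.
1.54 eV

At the threshold frequency, photon energy equals work function:
φ = hf₀

Calculating:
φ = (6.626×10⁻³⁴ J·s)(3.724e+14 Hz)
φ = 1.54 eV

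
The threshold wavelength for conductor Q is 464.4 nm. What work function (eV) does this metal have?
2.67 eV

At the threshold wavelength, photon energy equals work function:
φ = hc/λ₀

Calculating:
φ = (6.626×10⁻³⁴ J·s)(3×10⁸ m/s) / (464.4×10⁻⁹ m)
φ = 2.67 eV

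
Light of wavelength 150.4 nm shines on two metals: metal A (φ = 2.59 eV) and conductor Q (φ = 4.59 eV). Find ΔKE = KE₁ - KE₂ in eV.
2.0000 eV

Using KE_max = hc/λ - φ for each metal:

Photon energy: E = hc/λ = 8.2436 eV

For metal A (φ₁ = 2.59 eV):
KE₁ = E - φ₁ = 8.2436 - 2.59 = 5.6536 eV

For conductor Q (φ₂ = 4.59 eV):
KE₂ = E - φ₂ = 8.2436 - 4.59 = 3.6536 eV

Difference:
ΔKE = KE₁ - KE₂ = 5.6536 - 3.6536 = 2.0000 eV

Note: The difference equals the difference in work functions: 4.59 - 2.59 = 2.00 eV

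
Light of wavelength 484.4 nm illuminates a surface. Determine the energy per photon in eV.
2.5595 eV

Using E = hf = hc/λ:

E = hc/λ = (6.626×10⁻³⁴ J·s)(3×10⁸ m/s) / (484.4×10⁻⁹ m)
E = 2.5595 eV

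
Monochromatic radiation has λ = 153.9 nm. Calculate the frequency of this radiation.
1.9480e+15 Hz

Using the wave equation: c = fλ

Solving for frequency:
f = c/λ = (3×10⁸ m/s) / (153.9×10⁻⁹ m)
f = 1.9480e+15 Hz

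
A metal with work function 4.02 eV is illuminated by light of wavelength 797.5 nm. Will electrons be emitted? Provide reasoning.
No

For photoemission, the photon energy must exceed the work function.

Photon energy: E = hc/λ = 1.5547 eV
Work function: φ = 4.02 eV

Since E_photon (1.5547 eV) < φ (4.02 eV), photoemission will NOT occur.
The threshold wavelength is λ₀ = hc/φ = 308.4 nm.
Since 797.5 nm > 308.4 nm, the photons lack sufficient energy.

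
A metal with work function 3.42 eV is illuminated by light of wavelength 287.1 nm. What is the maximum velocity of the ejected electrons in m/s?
5.6219e+05 m/s

First, find the maximum kinetic energy:
E_photon = hc/λ = 4.3185 eV
KE_max = E_photon - φ = 4.3185 - 3.42 = 0.8985 eV

Convert to Joules: KE_max = 0.8985 × 1.602×10⁻¹⁹ J = 1.4396e-19 J

Then use KE = ½mv² to find velocity:
v = √(2·KE/m) = √(2 × 1.4396e-19 J / 9.109e-31 kg)
v = 5.6219e+05 m/s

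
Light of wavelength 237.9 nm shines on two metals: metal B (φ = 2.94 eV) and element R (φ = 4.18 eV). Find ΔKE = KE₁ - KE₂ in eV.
1.2400 eV

Using KE_max = hc/λ - φ for each metal:

Photon energy: E = hc/λ = 5.2116 eV

For metal B (φ₁ = 2.94 eV):
KE₁ = E - φ₁ = 5.2116 - 2.94 = 2.2716 eV

For element R (φ₂ = 4.18 eV):
KE₂ = E - φ₂ = 5.2116 - 4.18 = 1.0316 eV

Difference:
ΔKE = KE₁ - KE₂ = 2.2716 - 1.0316 = 1.2400 eV

Note: The difference equals the difference in work functions: 4.18 - 2.94 = 1.24 eV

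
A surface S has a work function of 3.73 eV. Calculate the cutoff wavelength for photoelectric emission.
332.40 nm

The threshold wavelength is when the photon energy equals the work function:
hc/λ₀ = φ

Solving for λ₀:
λ₀ = hc/φ = (6.626×10⁻³⁴ J·s)(3×10⁸ m/s) / (3.73 eV × 1.602×10⁻¹⁹ J/eV)
λ₀ = 332.40 nm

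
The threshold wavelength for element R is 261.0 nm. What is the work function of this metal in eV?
4.75 eV

At the threshold wavelength, photon energy equals work function:
φ = hc/λ₀

Calculating:
φ = (6.626×10⁻³⁴ J·s)(3×10⁸ m/s) / (261.0×10⁻⁹ m)
φ = 4.75 eV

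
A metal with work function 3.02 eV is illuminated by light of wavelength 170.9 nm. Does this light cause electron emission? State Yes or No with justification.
Yes

For photoemission, the photon energy must exceed the work function.

Photon energy: E = hc/λ = 7.2548 eV
Work function: φ = 3.02 eV

Since E_photon (7.2548 eV) > φ (3.02 eV), photoemission WILL occur.
The threshold wavelength is λ₀ = hc/φ = 410.5 nm.
Since 170.9 nm < 410.5 nm, the light has sufficient energy.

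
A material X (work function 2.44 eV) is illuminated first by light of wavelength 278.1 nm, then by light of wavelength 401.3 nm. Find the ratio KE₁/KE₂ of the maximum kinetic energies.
3.1071

Using Einstein's equation: KE_max = hc/λ - φ

For λ₁ = 278.1 nm:
E₁ = hc/λ₁ = 4.4583 eV
KE₁ = E₁ - φ = 4.4583 - 2.44 = 2.0183 eV

For λ₂ = 401.3 nm:
E₂ = hc/λ₂ = 3.0896 eV
KE₂ = E₂ - φ = 3.0896 - 2.44 = 0.6496 eV

Ratio: KE₁/KE₂ = 2.0183/0.6496 = 3.1071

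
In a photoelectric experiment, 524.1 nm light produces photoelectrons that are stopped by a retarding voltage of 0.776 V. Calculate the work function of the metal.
1.59 eV

The stopping potential gives the maximum kinetic energy: KE_max = eV_s = 0.776 eV

From Einstein's photoelectric equation: KE_max = hc/λ - φ
Rearranging: φ = hc/λ - KE_max

Calculate photon energy:
E_photon = hc/λ = (6.626×10⁻³⁴ J·s)(3×10⁸ m/s) / (524.1×10⁻⁹ m) = 2.3657 eV

Therefore:
φ = 2.3657 - 0.776 = 1.59 eV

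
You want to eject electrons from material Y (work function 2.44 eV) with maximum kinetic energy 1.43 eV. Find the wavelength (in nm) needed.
320.37 nm

From Einstein's equation: KE_max = hc/λ - φ

Rearranging for λ:
hc/λ = KE_max + φ
λ = hc/(KE_max + φ)

Required photon energy:
E_photon = KE_max + φ = 1.43 + 2.44 = 3.87 eV

Required wavelength:
λ = hc/E_photon = (6.626×10⁻³⁴)(3×10⁸) / (3.87 × 1.602×10⁻¹⁹)
λ = 320.37 nm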